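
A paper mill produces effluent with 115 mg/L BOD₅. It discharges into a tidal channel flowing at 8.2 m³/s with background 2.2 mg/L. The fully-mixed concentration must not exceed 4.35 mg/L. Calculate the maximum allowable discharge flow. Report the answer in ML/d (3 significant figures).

Mass balance at complete mixing: C_std·(Q_w + Q_r) = Q_w·C_e + Q_r·C_b.
Rearranging, Q_w = Q_r·(C_std − C_b)/(C_e − C_std) = 8.2·(4.35 − 2.2) / (115 − 4.35) = 0.1593 m³/s.
= 13.77 ML/d.

13.8 ML/d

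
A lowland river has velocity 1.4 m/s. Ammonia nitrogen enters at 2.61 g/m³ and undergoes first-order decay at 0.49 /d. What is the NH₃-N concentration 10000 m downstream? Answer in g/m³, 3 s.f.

2.51 g/m³

Travel time t = 10000 m / 1.4 m/s = 1e+04/1.4 = 7143 s = 0.08267 d.
First-order decay: C = 2.61·exp(−0.49·0.08267) = 2.61·0.9603 = 2.506 g/m³.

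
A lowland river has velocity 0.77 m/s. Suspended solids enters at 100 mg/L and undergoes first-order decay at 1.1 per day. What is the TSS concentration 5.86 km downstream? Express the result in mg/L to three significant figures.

90.8 mg/L

Travel time t = 5.86 km / 0.77 m/s = 5860/0.77 = 7610 s = 0.08808 d.
First-order decay: C = 100·exp(−1.1·0.08808) = 100·0.9077 = 90.77 mg/L.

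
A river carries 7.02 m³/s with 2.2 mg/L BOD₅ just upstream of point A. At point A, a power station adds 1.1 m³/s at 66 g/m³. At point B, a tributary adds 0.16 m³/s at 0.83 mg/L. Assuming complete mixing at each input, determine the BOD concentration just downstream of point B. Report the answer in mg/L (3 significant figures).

10.6 mg/L

After input A: C = (7.02·2.2 + 1.1·66) / 8.12 = 10.84 mg/L.
After input B: C = (8.12·10.84 + 0.16·0.83) / 8.28 = 10.65 mg/L.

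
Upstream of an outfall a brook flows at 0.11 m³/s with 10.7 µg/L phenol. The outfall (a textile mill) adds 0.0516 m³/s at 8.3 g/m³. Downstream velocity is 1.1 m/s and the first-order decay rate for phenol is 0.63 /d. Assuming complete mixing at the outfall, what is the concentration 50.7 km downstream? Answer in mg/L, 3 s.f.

1.90 mg/L

10.7 µg/L = 0.0107 mg/L.
After complete mixing, C₀ = (0.0516·8.3 + 0.11·0.0107) / 0.1616 = 2.658 mg/L.
Travel time t = 5.07e+04 m / 1.1 m/s = 4.609e+04 s = 0.5335 d.
C = 2.658·exp(−0.63·0.5335) = 2.658·0.7146 = 1.899 mg/L.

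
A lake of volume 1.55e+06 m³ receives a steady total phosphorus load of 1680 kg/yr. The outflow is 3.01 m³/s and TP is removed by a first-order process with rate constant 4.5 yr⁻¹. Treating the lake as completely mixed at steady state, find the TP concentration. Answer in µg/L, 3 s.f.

Outflow Q = 3.01 m³/s × 3.156e+07 s/yr = 9.499e+07 m³/yr.
Steady-state CSTR mass balance: W = Q·C + k·V·C, so C = W/(Q + kV).
Q + kV = 9.499e+07 + 4.5·1.55e+06 = 1.02e+08 m³/yr.
C = 1680/1.02e+08 = 1.648e-05 kg/m³ = 0.01648 mg/L = 16.48 µg/L.

16.5 µg/L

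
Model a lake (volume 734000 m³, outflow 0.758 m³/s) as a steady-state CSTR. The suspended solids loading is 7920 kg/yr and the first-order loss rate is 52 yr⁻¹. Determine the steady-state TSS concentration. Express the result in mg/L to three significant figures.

Outflow Q = 0.758 m³/s × 3.156e+07 s/yr = 2.392e+07 m³/yr.
Steady-state CSTR mass balance: W = Q·C + k·V·C, so C = W/(Q + kV).
Q + kV = 2.392e+07 + 52·734000 = 6.209e+07 m³/yr.
C = 7920/6.209e+07 = 0.0001276 kg/m³ = 0.1276 mg/L.

0.128 mg/L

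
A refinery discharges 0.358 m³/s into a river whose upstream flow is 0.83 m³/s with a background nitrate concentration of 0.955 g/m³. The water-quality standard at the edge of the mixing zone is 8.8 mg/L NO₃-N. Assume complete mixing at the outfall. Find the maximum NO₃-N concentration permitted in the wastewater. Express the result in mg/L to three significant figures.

Mass balance: 8.8·1.188 = 0.358·Cₑ + 0.83·0.955.
Cₑ = (10.45 − 0.7926) / 0.358 = 26.99 mg/L.

27.0 mg/L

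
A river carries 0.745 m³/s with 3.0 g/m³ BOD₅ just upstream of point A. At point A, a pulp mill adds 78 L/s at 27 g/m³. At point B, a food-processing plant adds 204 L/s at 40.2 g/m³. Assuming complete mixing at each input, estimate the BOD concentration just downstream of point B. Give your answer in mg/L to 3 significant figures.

12.2 mg/L

78 L/s = 0.078 m³/s.
After input A: C = (0.745·3 + 0.078·27) / 0.823 = 5.275 mg/L.
204 L/s = 0.204 m³/s.
After input B: C = (0.823·5.275 + 0.204·40.2) / 1.027 = 12.21 mg/L.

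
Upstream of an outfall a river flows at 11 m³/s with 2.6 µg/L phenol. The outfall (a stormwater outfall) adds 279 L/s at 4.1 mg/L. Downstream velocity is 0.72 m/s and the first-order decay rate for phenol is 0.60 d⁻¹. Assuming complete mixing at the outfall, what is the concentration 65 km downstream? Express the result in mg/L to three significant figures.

279 L/s = 0.279 m³/s.
2.6 µg/L = 0.0026 mg/L.
After complete mixing, C₀ = (0.279·4.1 + 11·0.0026) / 11.28 = 0.104 mg/L.
Travel time t = 6.5e+04 m / 0.72 m/s = 9.028e+04 s = 1.045 d.
C = 0.104·exp(−0.60·1.045) = 0.104·0.5342 = 0.05554 mg/L.

0.0555 mg/L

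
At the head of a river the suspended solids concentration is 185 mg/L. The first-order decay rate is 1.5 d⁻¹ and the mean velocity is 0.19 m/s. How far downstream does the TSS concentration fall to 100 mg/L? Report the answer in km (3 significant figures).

6.73 km

From C = C₀·e^(−kt), t = ln(C₀/C)/k = ln(185/100)/1.5 = 0.6152/1.5 = 0.4101 d.
Distance = v·t = 0.19 m/s × 3.543e+04 s = 6733 m = 6.733 km.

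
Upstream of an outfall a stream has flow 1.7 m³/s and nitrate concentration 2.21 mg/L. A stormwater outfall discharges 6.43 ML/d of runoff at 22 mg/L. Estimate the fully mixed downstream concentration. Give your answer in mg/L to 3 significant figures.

3.04 mg/L

6.43 ML/d = 0.07442 m³/s.
Conservation of mass across the mixing zone: C = (0.07442·22 + 1.7·2.21) / (0.07442 + 1.7) = 5.394/1.774 = 3.04 mg/L.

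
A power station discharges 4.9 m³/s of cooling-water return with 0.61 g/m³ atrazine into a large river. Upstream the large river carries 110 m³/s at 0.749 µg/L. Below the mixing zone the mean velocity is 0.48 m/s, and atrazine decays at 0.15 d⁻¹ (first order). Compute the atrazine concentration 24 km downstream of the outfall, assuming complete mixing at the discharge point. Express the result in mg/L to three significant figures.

0.0245 mg/L

0.749 µg/L = 0.000749 mg/L.
After complete mixing, C₀ = (4.9·0.61 + 110·0.000749) / 114.9 = 0.02673 mg/L.
Travel time t = 2.4e+04 m / 0.48 m/s = 5e+04 s = 0.5787 d.
C = 0.02673·exp(−0.15·0.5787) = 0.02673·0.9169 = 0.02451 mg/L.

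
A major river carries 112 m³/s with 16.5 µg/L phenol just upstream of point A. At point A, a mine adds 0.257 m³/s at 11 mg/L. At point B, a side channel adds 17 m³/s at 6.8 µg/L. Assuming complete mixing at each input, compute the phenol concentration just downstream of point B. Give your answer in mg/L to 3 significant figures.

0.0371 mg/L

16.5 µg/L = 0.0165 mg/L.
After input A: C = (112·0.0165 + 0.257·11) / 112.3 = 0.04165 mg/L.
6.8 µg/L = 0.0068 mg/L.
After input B: C = (112.3·0.04165 + 17·0.0068) / 129.3 = 0.03706 mg/L.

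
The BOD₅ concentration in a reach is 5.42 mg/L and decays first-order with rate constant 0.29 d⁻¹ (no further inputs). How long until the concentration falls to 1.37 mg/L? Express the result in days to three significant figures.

t = ln(C₀/C)/k = ln(5.42/1.37)/0.29 = 1.375/0.29 = 4.742 d.

4.74 d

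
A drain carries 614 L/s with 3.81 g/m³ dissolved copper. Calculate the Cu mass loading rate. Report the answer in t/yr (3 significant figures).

73.8 t/yr

614 L/s = 0.614 m³/s.
Mass flux = Q·C = 0.614 m³/s × 3.81 g/m³ = 2.339 g/s.
= 2.339 g/s × 31.56 = 73.82 t/yr.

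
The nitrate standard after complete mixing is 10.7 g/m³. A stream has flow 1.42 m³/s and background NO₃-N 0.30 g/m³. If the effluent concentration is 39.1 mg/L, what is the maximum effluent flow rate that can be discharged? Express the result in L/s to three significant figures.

Mass balance at complete mixing: C_std·(Q_w + Q_r) = Q_w·C_e + Q_r·C_b.
Rearranging, Q_w = Q_r·(C_std − C_b)/(C_e − C_std) = 1.42·(10.7 − 0.3) / (39.1 − 10.7) = 0.52 m³/s.
= 520 L/s.

520 L/s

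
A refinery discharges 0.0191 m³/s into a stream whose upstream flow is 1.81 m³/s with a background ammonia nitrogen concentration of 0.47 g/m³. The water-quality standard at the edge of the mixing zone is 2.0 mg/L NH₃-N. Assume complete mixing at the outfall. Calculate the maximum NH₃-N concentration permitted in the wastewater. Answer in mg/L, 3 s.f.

147 mg/L

Mass balance: 2·1.829 = 0.0191·Cₑ + 1.81·0.47.
Cₑ = (3.658 − 0.8507) / 0.0191 = 147 mg/L.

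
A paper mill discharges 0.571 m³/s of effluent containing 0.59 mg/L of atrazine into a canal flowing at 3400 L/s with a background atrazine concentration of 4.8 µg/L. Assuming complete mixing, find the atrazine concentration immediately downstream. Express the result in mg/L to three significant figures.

3400 L/s = 3.4 m³/s.
4.8 µg/L = 0.0048 mg/L.
Flow-weighted mixing gives C = (0.571·0.59 + 3.4·0.0048) / (0.571 + 3.4) = 0.3532/3.971 = 0.08895 mg/L.

0.0889 mg/L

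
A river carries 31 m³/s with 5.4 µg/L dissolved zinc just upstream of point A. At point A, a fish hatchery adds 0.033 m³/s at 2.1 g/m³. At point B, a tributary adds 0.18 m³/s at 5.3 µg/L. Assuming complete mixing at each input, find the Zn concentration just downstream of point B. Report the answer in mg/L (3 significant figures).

0.00761 mg/L

5.4 µg/L = 0.0054 mg/L.
After input A: C = (31·0.0054 + 0.033·2.1) / 31.03 = 0.007627 mg/L.
5.3 µg/L = 0.0053 mg/L.
After input B: C = (31.03·0.007627 + 0.18·0.0053) / 31.21 = 0.007614 mg/L.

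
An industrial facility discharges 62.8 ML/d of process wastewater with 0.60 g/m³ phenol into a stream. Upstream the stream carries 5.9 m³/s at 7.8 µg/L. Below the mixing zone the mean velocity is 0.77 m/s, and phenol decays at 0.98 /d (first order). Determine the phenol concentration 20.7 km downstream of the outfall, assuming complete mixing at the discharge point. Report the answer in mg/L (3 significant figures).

0.0536 mg/L

62.8 ML/d = 0.7269 m³/s.
7.8 µg/L = 0.0078 mg/L.
After complete mixing, C₀ = (0.7269·0.6 + 5.9·0.0078) / 6.627 = 0.07275 mg/L.
Travel time t = 2.07e+04 m / 0.77 m/s = 2.688e+04 s = 0.3111 d.
C = 0.07275·exp(−0.98·0.3111) = 0.07275·0.7372 = 0.05363 mg/L.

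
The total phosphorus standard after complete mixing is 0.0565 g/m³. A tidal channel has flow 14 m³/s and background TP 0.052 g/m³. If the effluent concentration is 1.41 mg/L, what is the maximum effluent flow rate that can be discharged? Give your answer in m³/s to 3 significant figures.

Mass balance at complete mixing: C_std·(Q_w + Q_r) = Q_w·C_e + Q_r·C_b.
Rearranging, Q_w = Q_r·(C_std − C_b)/(C_e − C_std) = 14·(0.0565 − 0.052) / (1.41 − 0.0565) = 0.04655 m³/s.

0.0465 m³/s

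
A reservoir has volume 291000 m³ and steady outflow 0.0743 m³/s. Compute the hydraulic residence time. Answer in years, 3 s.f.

Q = 0.0743 m³/s × 3.156e+07 s/yr = 2.345e+06 m³/yr.
Hydraulic residence time τ = V/Q = 291000/2.345e+06 = 0.1241 yr.

0.124 yr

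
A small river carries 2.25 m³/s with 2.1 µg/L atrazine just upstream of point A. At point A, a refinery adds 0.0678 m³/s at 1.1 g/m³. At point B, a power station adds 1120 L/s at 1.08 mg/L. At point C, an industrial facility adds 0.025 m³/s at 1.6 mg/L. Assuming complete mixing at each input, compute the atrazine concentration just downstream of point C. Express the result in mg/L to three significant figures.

2.1 µg/L = 0.0021 mg/L.
After input A: C = (2.25·0.0021 + 0.0678·1.1) / 2.318 = 0.03422 mg/L.
1120 L/s = 1.12 m³/s.
After input B: C = (2.318·0.03422 + 1.12·1.08) / 3.438 = 0.3749 mg/L.
After input C: C = (3.438·0.3749 + 0.025·1.6) / 3.463 = 0.3838 mg/L.

0.384 mg/L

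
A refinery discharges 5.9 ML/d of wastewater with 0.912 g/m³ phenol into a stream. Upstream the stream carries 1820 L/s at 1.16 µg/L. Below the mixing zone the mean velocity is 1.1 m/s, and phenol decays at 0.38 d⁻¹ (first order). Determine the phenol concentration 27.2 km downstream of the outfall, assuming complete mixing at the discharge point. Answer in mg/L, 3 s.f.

5.9 ML/d = 0.06829 m³/s.
1820 L/s = 1.82 m³/s.
1.16 µg/L = 0.00116 mg/L.
After complete mixing, C₀ = (0.06829·0.912 + 1.82·0.00116) / 1.888 = 0.0341 mg/L.
Travel time t = 2.72e+04 m / 1.1 m/s = 2.473e+04 s = 0.2862 d.
C = 0.0341·exp(−0.38·0.2862) = 0.0341·0.897 = 0.03059 mg/L.

0.0306 mg/L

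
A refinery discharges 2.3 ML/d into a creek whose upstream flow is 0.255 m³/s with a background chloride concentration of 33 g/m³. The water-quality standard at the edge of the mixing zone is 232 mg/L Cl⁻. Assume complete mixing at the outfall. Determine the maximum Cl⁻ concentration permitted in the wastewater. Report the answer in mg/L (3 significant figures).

2140 mg/L

2.3 ML/d = 0.02662 m³/s.
Mass balance: 232·0.2816 = 0.02662·Cₑ + 0.255·33.
Cₑ = (65.34 − 8.415) / 0.02662 = 2138 mg/L.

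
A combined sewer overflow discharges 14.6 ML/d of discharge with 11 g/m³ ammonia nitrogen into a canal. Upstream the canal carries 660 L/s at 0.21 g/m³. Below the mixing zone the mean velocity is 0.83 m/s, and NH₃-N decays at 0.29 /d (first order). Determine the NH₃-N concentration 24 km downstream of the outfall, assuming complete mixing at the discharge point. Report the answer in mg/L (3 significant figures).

2.19 mg/L

14.6 ML/d = 0.169 m³/s.
660 L/s = 0.66 m³/s.
After complete mixing, C₀ = (0.169·11 + 0.66·0.21) / 0.829 = 2.409 mg/L.
Travel time t = 2.4e+04 m / 0.83 m/s = 2.892e+04 s = 0.3347 d.
C = 2.409·exp(−0.29·0.3347) = 2.409·0.9075 = 2.187 mg/L.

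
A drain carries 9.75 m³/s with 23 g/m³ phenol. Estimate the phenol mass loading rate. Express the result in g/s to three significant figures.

224 g/s

Mass flux = Q·C = 9.75 m³/s × 23 g/m³ = 224.2 g/s.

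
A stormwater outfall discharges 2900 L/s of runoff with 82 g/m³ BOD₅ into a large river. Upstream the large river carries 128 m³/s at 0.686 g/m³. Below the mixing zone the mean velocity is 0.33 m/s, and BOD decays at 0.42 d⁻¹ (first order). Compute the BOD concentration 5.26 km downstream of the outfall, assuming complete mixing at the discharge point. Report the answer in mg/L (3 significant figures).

2.30 mg/L

2900 L/s = 2.9 m³/s.
After complete mixing, C₀ = (2.9·82 + 128·0.686) / 130.9 = 2.487 mg/L.
Travel time t = 5260 m / 0.33 m/s = 1.594e+04 s = 0.1845 d.
C = 2.487·exp(−0.42·0.1845) = 2.487·0.9254 = 2.302 mg/L.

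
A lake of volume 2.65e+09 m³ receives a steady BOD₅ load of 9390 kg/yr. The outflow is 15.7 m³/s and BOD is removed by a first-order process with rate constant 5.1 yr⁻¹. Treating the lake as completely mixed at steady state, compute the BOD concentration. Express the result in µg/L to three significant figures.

0.670 µg/L

Outflow Q = 15.7 m³/s × 3.156e+07 s/yr = 4.955e+08 m³/yr.
Steady-state CSTR mass balance: W = Q·C + k·V·C, so C = W/(Q + kV).
Q + kV = 4.955e+08 + 5.1·2.65e+09 = 1.401e+10 m³/yr.
C = 9390/1.401e+10 = 6.702e-07 kg/m³ = 0.0006702 mg/L = 0.6702 µg/L.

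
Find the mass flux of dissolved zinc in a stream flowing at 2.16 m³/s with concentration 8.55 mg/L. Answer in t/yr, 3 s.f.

Mass flux = Q·C = 2.16 m³/s × 8.55 g/m³ = 18.47 g/s.
= 18.47 g/s × 31.56 = 582.8 t/yr.

583 t/yr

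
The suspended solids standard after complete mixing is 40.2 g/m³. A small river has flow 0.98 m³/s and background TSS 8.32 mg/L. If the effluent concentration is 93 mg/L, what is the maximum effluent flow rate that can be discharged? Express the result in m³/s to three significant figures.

0.592 m³/s

Mass balance at complete mixing: C_std·(Q_w + Q_r) = Q_w·C_e + Q_r·C_b.
Rearranging, Q_w = Q_r·(C_std − C_b)/(C_e − C_std) = 0.98·(40.2 − 8.32) / (93 − 40.2) = 0.5917 m³/s.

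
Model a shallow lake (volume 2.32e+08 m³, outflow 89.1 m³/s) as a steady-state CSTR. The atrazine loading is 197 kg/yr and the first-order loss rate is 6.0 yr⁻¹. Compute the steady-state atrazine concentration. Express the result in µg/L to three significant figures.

Outflow Q = 89.1 m³/s × 3.156e+07 s/yr = 2.812e+09 m³/yr.
Steady-state CSTR mass balance: W = Q·C + k·V·C, so C = W/(Q + kV).
Q + kV = 2.812e+09 + 6.0·2.32e+08 = 4.204e+09 m³/yr.
C = 197/4.204e+09 = 4.686e-08 kg/m³ = 4.686e-05 mg/L = 0.04686 µg/L.

0.0469 µg/L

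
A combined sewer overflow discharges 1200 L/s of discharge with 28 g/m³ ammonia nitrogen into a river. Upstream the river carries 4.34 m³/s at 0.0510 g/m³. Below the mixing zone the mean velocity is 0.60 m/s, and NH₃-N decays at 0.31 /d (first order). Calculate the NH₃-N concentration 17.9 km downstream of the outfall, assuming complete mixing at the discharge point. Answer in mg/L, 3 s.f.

1200 L/s = 1.2 m³/s.
After complete mixing, C₀ = (1.2·28 + 4.34·0.051) / 5.54 = 6.105 mg/L.
Travel time t = 1.79e+04 m / 0.60 m/s = 2.983e+04 s = 0.3453 d.
C = 6.105·exp(−0.31·0.3453) = 6.105·0.8985 = 5.485 mg/L.

5.49 mg/L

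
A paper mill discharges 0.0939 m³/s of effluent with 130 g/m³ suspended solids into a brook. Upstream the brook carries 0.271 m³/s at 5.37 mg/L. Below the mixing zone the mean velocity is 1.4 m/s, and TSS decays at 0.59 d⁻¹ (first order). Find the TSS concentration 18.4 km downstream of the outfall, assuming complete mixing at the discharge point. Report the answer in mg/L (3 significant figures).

34.2 mg/L

After complete mixing, C₀ = (0.0939·130 + 0.271·5.37) / 0.3649 = 37.44 mg/L.
Travel time t = 1.84e+04 m / 1.4 m/s = 1.314e+04 s = 0.1521 d.
C = 37.44·exp(−0.59·0.1521) = 37.44·0.9142 = 34.23 mg/L.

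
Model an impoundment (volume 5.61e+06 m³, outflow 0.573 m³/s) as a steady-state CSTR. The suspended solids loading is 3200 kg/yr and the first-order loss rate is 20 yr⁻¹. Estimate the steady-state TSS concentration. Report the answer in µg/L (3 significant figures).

Outflow Q = 0.573 m³/s × 3.156e+07 s/yr = 1.808e+07 m³/yr.
Steady-state CSTR mass balance: W = Q·C + k·V·C, so C = W/(Q + kV).
Q + kV = 1.808e+07 + 20·5.61e+06 = 1.303e+08 m³/yr.
C = 3200/1.303e+08 = 2.456e-05 kg/m³ = 0.02456 mg/L = 24.56 µg/L.

24.6 µg/L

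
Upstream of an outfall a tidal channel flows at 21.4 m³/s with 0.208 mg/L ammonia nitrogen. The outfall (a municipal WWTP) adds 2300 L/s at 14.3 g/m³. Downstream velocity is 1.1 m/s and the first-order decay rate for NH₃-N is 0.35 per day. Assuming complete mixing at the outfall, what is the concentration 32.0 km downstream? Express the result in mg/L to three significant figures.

1.40 mg/L

2300 L/s = 2.3 m³/s.
After complete mixing, C₀ = (2.3·14.3 + 21.4·0.208) / 23.7 = 1.576 mg/L.
Travel time t = 3.2e+04 m / 1.1 m/s = 2.909e+04 s = 0.3367 d.
C = 1.576·exp(−0.35·0.3367) = 1.576·0.8888 = 1.4 mg/L.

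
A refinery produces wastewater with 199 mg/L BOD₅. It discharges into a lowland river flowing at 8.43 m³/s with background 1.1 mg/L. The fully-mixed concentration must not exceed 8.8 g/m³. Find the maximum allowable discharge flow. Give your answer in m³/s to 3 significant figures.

Mass balance at complete mixing: C_std·(Q_w + Q_r) = Q_w·C_e + Q_r·C_b.
Rearranging, Q_w = Q_r·(C_std − C_b)/(C_e − C_std) = 8.43·(8.8 − 1.1) / (199 − 8.8) = 0.3413 m³/s.

0.341 m³/s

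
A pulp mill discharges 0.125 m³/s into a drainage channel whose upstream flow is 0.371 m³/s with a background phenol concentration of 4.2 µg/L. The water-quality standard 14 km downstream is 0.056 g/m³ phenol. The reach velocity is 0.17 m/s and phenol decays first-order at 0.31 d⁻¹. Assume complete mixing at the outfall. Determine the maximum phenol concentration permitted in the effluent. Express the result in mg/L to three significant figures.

0.286 mg/L

4.2 µg/L = 0.0042 mg/L.
Travel time to the compliance point: t = 1.4e+04/0.17 = 8.235e+04 s = 0.9532 d; decay factor exp(−0.31·0.9532) = 0.7442.
So the concentration just after mixing may be at most 0.056/0.7442 = 0.07525 mg/L.
Mass balance: 0.07525·0.496 = 0.125·Cₑ + 0.371·0.0042.
Cₑ = (0.03732 − 0.001558) / 0.125 = 0.2861 mg/L.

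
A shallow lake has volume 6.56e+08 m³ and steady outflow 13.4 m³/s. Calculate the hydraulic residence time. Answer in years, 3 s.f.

1.55 yr

Q = 13.4 m³/s × 3.156e+07 s/yr = 4.229e+08 m³/yr.
Hydraulic residence time τ = V/Q = 6.56e+08/4.229e+08 = 1.551 yr.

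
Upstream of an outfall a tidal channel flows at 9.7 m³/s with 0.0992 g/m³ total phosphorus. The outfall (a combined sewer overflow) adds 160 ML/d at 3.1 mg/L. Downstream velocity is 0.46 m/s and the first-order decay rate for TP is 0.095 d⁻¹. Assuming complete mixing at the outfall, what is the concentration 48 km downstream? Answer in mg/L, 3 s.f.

0.517 mg/L

160 ML/d = 1.852 m³/s.
After complete mixing, C₀ = (1.852·3.1 + 9.7·0.0992) / 11.55 = 0.5803 mg/L.
Travel time t = 4.8e+04 m / 0.46 m/s = 1.043e+05 s = 1.208 d.
C = 0.5803·exp(−0.095·1.208) = 0.5803·0.8916 = 0.5174 mg/L.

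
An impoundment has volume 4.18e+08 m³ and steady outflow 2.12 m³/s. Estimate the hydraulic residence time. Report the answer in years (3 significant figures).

Q = 2.12 m³/s × 3.156e+07 s/yr = 6.69e+07 m³/yr.
Hydraulic residence time τ = V/Q = 4.18e+08/6.69e+07 = 6.248 yr.

6.25 yr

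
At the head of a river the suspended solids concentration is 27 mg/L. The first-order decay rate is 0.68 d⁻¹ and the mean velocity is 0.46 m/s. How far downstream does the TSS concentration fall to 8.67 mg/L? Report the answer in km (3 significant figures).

From C = C₀·e^(−kt), t = ln(C₀/C)/k = ln(27/8.67)/0.68 = 1.136/0.68 = 1.671 d.
Distance = v·t = 0.46 m/s × 1.443e+05 s = 6.639e+04 m = 66.39 km.

66.4 km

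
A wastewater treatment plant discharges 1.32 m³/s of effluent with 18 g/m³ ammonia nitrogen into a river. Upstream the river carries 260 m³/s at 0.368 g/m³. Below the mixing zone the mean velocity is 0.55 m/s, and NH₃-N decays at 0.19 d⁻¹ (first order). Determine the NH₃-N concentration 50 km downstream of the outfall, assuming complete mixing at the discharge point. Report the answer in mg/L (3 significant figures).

After complete mixing, C₀ = (1.32·18 + 260·0.368) / 261.3 = 0.4571 mg/L.
Travel time t = 5e+04 m / 0.55 m/s = 9.091e+04 s = 1.052 d.
C = 0.4571·exp(−0.19·1.052) = 0.4571·0.8188 = 0.3742 mg/L.

0.374 mg/L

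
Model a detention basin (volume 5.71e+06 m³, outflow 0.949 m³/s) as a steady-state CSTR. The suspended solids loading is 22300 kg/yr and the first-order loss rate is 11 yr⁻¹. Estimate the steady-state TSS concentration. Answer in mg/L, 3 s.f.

0.240 mg/L

Outflow Q = 0.949 m³/s × 3.156e+07 s/yr = 2.995e+07 m³/yr.
Steady-state CSTR mass balance: W = Q·C + k·V·C, so C = W/(Q + kV).
Q + kV = 2.995e+07 + 11·5.71e+06 = 9.276e+07 m³/yr.
C = 22300/9.276e+07 = 0.0002404 kg/m³ = 0.2404 mg/L.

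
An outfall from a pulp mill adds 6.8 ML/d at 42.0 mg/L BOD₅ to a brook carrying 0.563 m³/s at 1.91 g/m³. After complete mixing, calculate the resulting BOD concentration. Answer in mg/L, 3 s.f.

6.83 mg/L

6.8 ML/d = 0.0787 m³/s.
By mass balance at complete mixing, C = (0.0787·42 + 0.563·1.91) / (0.0787 + 0.563) = 4.381/0.6417 = 6.827 mg/L.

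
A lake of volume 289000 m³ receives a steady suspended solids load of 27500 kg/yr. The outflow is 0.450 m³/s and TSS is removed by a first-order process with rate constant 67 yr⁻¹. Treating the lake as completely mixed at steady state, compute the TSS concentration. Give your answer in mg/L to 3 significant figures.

Outflow Q = 0.450 m³/s × 3.156e+07 s/yr = 1.42e+07 m³/yr.
Steady-state CSTR mass balance: W = Q·C + k·V·C, so C = W/(Q + kV).
Q + kV = 1.42e+07 + 67·289000 = 3.356e+07 m³/yr.
C = 27500/3.356e+07 = 0.0008193 kg/m³ = 0.8193 mg/L.

0.819 mg/L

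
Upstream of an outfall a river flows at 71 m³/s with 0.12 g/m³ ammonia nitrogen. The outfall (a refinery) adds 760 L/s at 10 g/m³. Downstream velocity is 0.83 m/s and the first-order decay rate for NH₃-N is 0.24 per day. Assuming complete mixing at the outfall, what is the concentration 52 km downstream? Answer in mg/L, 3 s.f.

0.189 mg/L

760 L/s = 0.76 m³/s.
After complete mixing, C₀ = (0.76·10 + 71·0.12) / 71.76 = 0.2246 mg/L.
Travel time t = 5.2e+04 m / 0.83 m/s = 6.265e+04 s = 0.7251 d.
C = 0.2246·exp(−0.24·0.7251) = 0.2246·0.8403 = 0.1888 mg/L.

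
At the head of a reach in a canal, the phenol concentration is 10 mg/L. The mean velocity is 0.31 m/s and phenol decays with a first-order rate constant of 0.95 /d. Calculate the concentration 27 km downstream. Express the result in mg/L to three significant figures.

Travel time t = 27 km / 0.31 m/s = 2.7e+04/0.31 = 8.71e+04 s = 1.008 d.
First-order decay: C = 10·exp(−0.95·1.008) = 10·0.3838 = 3.838 mg/L.

3.84 mg/L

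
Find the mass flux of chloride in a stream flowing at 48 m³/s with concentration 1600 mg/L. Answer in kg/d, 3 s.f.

6.64e+06 kg/d

Mass flux = Q·C = 48 m³/s × 1600 g/m³ = 7.68e+04 g/s.
= 7.68e+04 g/s × 86.4 = 6.636e+06 kg/d.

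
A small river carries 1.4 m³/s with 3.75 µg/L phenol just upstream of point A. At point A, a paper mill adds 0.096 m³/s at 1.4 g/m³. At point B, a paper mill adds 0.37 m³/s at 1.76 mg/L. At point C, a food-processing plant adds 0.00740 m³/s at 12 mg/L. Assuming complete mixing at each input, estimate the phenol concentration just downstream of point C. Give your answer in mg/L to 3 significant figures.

0.470 mg/L

3.75 µg/L = 0.00375 mg/L.
After input A: C = (1.4·0.00375 + 0.096·1.4) / 1.496 = 0.09335 mg/L.
After input B: C = (1.496·0.09335 + 0.37·1.76) / 1.866 = 0.4238 mg/L.
After input C: C = (1.866·0.4238 + 0.0074·12) / 1.873 = 0.4695 mg/L.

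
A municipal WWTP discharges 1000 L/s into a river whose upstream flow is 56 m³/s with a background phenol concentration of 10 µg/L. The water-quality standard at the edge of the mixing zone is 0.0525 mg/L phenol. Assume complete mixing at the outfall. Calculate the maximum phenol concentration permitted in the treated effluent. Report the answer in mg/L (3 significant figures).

1000 L/s = 1 m³/s.
10 µg/L = 0.01 mg/L.
Mass balance: 0.0525·57 = 1·Cₑ + 56·0.01.
Cₑ = (2.992 − 0.56) / 1 = 2.432 mg/L.

2.43 mg/L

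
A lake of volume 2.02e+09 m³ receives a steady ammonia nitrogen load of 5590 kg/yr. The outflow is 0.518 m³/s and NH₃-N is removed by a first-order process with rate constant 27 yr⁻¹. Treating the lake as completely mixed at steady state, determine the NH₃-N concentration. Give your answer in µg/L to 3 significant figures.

Outflow Q = 0.518 m³/s × 3.156e+07 s/yr = 1.635e+07 m³/yr.
Steady-state CSTR mass balance: W = Q·C + k·V·C, so C = W/(Q + kV).
Q + kV = 1.635e+07 + 27·2.02e+09 = 5.456e+10 m³/yr.
C = 5590/5.456e+10 = 1.025e-07 kg/m³ = 0.0001025 mg/L = 0.1025 µg/L.

0.102 µg/L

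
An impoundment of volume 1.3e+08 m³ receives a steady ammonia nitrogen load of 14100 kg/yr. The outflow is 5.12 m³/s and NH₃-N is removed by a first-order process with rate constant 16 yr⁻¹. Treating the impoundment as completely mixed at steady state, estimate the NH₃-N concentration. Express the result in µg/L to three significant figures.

6.29 µg/L

Outflow Q = 5.12 m³/s × 3.156e+07 s/yr = 1.616e+08 m³/yr.
Steady-state CSTR mass balance: W = Q·C + k·V·C, so C = W/(Q + kV).
Q + kV = 1.616e+08 + 16·1.3e+08 = 2.242e+09 m³/yr.
C = 14100/2.242e+09 = 6.29e-06 kg/m³ = 0.00629 mg/L = 6.29 µg/L.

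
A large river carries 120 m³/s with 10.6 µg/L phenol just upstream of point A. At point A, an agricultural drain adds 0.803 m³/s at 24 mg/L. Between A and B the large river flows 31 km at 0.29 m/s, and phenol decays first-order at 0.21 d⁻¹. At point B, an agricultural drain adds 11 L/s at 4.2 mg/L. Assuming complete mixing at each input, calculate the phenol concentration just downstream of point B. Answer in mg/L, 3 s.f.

0.132 mg/L

10.6 µg/L = 0.0106 mg/L.
After input A: C = (120·0.0106 + 0.803·24) / 120.8 = 0.1701 mg/L.
Over the 31 km reach to input B (t = 1.069e+05 s = 1.237 d), decay gives C = 0.1701·exp(−0.21·1.237) = 0.1312 mg/L.
11 L/s = 0.011 m³/s.
After input B: C = (120.8·0.1312 + 0.011·4.2) / 120.8 = 0.1315 mg/L.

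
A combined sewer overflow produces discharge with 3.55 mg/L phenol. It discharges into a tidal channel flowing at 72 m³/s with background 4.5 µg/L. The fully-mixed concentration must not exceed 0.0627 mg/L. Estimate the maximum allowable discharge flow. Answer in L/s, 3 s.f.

4.5 µg/L = 0.0045 mg/L.
Mass balance at complete mixing: C_std·(Q_w + Q_r) = Q_w·C_e + Q_r·C_b.
Rearranging, Q_w = Q_r·(C_std − C_b)/(C_e − C_std) = 72·(0.0627 − 0.0045) / (3.55 − 0.0627) = 1.202 m³/s.
= 1202 L/s.

1200 L/s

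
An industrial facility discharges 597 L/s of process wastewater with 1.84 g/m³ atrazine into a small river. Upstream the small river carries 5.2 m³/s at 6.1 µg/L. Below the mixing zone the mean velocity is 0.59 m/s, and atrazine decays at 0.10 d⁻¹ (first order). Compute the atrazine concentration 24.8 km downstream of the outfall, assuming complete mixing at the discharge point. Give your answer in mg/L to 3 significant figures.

597 L/s = 0.597 m³/s.
6.1 µg/L = 0.0061 mg/L.
After complete mixing, C₀ = (0.597·1.84 + 5.2·0.0061) / 5.797 = 0.195 mg/L.
Travel time t = 2.48e+04 m / 0.59 m/s = 4.203e+04 s = 0.4865 d.
C = 0.195·exp(−0.10·0.4865) = 0.195·0.9525 = 0.1857 mg/L.

0.186 mg/L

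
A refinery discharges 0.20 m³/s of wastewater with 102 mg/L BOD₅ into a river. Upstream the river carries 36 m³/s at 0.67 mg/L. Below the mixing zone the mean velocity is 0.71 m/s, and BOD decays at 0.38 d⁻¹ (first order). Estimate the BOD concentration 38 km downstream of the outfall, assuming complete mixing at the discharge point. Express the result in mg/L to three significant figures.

0.972 mg/L

After complete mixing, C₀ = (0.2·102 + 36·0.67) / 36.2 = 1.23 mg/L.
Travel time t = 3.8e+04 m / 0.71 m/s = 5.352e+04 s = 0.6195 d.
C = 1.23·exp(−0.38·0.6195) = 1.23·0.7903 = 0.9719 mg/L.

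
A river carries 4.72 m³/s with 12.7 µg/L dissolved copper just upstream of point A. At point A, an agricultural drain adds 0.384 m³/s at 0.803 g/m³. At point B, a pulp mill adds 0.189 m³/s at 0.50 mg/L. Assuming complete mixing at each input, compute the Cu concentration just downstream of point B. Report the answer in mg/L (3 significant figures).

0.0874 mg/L

12.7 µg/L = 0.0127 mg/L.
After input A: C = (4.72·0.0127 + 0.384·0.803) / 5.104 = 0.07216 mg/L.
After input B: C = (5.104·0.07216 + 0.189·0.5) / 5.293 = 0.08744 mg/L.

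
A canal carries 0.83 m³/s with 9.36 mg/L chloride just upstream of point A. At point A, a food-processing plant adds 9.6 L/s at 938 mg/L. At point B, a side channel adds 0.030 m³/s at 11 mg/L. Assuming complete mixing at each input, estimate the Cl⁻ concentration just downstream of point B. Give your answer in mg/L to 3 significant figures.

19.7 mg/L

9.6 L/s = 0.0096 m³/s.
After input A: C = (0.83·9.36 + 0.0096·938) / 0.8396 = 19.98 mg/L.
After input B: C = (0.8396·19.98 + 0.03·11) / 0.8696 = 19.67 mg/L.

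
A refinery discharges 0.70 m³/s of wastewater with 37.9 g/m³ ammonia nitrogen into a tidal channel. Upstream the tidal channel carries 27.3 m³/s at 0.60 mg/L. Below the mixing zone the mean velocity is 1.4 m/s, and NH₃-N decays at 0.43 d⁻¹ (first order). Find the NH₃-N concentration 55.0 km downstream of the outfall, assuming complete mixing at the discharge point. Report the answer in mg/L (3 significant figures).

1.26 mg/L

After complete mixing, C₀ = (0.7·37.9 + 27.3·0.6) / 28 = 1.532 mg/L.
Travel time t = 5.5e+04 m / 1.4 m/s = 3.929e+04 s = 0.4547 d.
C = 1.532·exp(−0.43·0.4547) = 1.532·0.8224 = 1.26 mg/L.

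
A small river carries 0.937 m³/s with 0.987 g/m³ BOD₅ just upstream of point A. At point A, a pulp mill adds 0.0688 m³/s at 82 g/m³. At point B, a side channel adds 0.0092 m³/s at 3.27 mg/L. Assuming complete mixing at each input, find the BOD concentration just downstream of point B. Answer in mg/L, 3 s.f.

After input A: C = (0.937·0.987 + 0.0688·82) / 1.006 = 6.529 mg/L.
After input B: C = (1.006·6.529 + 0.0092·3.27) / 1.015 = 6.499 mg/L.

6.50 mg/L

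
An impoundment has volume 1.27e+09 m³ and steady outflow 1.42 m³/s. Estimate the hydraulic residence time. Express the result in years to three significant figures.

28.3 yr

Q = 1.42 m³/s × 3.156e+07 s/yr = 4.481e+07 m³/yr.
Hydraulic residence time τ = V/Q = 1.27e+09/4.481e+07 = 28.34 yr.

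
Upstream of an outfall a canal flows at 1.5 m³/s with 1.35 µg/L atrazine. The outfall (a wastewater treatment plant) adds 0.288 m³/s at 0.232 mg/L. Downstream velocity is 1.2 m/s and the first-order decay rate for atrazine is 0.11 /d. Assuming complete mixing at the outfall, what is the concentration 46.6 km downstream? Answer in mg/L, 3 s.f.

1.35 µg/L = 0.00135 mg/L.
After complete mixing, C₀ = (0.288·0.232 + 1.5·0.00135) / 1.788 = 0.0385 mg/L.
Travel time t = 4.66e+04 m / 1.2 m/s = 3.883e+04 s = 0.4495 d.
C = 0.0385·exp(−0.11·0.4495) = 0.0385·0.9518 = 0.03664 mg/L.

0.0366 mg/L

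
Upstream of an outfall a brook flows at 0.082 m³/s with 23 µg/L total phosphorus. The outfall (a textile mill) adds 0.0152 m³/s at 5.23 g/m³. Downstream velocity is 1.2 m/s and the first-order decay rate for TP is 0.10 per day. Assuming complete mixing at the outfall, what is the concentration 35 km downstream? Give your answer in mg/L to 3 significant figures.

23 µg/L = 0.023 mg/L.
After complete mixing, C₀ = (0.0152·5.23 + 0.082·0.023) / 0.0972 = 0.8373 mg/L.
Travel time t = 3.5e+04 m / 1.2 m/s = 2.917e+04 s = 0.3376 d.
C = 0.8373·exp(−0.10·0.3376) = 0.8373·0.9668 = 0.8095 mg/L.

0.809 mg/L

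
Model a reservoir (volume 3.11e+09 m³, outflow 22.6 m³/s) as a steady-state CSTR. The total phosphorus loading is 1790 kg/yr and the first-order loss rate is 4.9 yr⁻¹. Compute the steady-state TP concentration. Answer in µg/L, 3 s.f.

Outflow Q = 22.6 m³/s × 3.156e+07 s/yr = 7.132e+08 m³/yr.
Steady-state CSTR mass balance: W = Q·C + k·V·C, so C = W/(Q + kV).
Q + kV = 7.132e+08 + 4.9·3.11e+09 = 1.595e+10 m³/yr.
C = 1790/1.595e+10 = 1.122e-07 kg/m³ = 0.0001122 mg/L = 0.1122 µg/L.

0.112 µg/L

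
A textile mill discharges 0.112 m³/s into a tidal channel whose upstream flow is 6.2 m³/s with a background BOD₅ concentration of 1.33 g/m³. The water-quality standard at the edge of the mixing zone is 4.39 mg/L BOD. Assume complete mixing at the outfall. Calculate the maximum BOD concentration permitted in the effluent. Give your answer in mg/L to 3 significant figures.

174 mg/L

Mass balance: 4.39·6.312 = 0.112·Cₑ + 6.2·1.33.
Cₑ = (27.71 − 8.246) / 0.112 = 173.8 mg/L.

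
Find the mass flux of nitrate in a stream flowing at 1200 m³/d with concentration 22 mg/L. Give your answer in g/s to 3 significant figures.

1200 m³/d = 0.01389 m³/s.
Mass flux = Q·C = 0.01389 m³/s × 22 g/m³ = 0.3056 g/s.

0.306 g/s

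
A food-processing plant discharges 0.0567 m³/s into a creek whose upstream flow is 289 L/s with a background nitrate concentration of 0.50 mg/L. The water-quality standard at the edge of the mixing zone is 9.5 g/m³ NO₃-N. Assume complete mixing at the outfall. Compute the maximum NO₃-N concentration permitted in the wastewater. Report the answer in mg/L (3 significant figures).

55.4 mg/L

289 L/s = 0.289 m³/s.
Mass balance: 9.5·0.3457 = 0.0567·Cₑ + 0.289·0.5.
Cₑ = (3.284 − 0.1445) / 0.0567 = 55.37 mg/L.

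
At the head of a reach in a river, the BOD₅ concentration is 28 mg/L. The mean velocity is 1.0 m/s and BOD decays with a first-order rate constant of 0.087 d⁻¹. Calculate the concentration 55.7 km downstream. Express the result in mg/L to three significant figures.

Travel time t = 55.7 km / 1.0 m/s = 5.57e+04/1.0 = 5.57e+04 s = 0.6447 d.
First-order decay: C = 28·exp(−0.087·0.6447) = 28·0.9455 = 26.47 mg/L.

26.5 mg/L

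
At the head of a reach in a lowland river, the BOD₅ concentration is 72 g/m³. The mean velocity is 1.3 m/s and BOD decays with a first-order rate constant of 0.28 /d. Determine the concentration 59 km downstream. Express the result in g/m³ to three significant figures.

Travel time t = 59 km / 1.3 m/s = 5.9e+04/1.3 = 4.538e+04 s = 0.5253 d.
First-order decay: C = 72·exp(−0.28·0.5253) = 72·0.8632 = 62.15 g/m³.

62.2 g/m³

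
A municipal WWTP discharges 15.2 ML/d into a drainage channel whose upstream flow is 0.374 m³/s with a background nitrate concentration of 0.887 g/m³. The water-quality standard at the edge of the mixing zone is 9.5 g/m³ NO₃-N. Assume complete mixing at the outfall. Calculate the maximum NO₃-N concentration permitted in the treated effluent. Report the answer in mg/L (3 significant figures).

27.8 mg/L

15.2 ML/d = 0.1759 m³/s.
Mass balance: 9.5·0.5499 = 0.1759·Cₑ + 0.374·0.887.
Cₑ = (5.224 − 0.3317) / 0.1759 = 27.81 mg/L.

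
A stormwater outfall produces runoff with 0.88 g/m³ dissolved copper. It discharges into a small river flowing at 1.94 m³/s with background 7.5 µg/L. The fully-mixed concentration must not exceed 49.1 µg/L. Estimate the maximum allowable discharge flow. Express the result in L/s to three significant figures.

97.1 L/s

7.5 µg/L = 0.0075 mg/L.
49.1 µg/L = 0.0491 mg/L.
Mass balance at complete mixing: C_std·(Q_w + Q_r) = Q_w·C_e + Q_r·C_b.
Rearranging, Q_w = Q_r·(C_std − C_b)/(C_e − C_std) = 1.94·(0.0491 − 0.0075) / (0.88 − 0.0491) = 0.09713 m³/s.
= 97.13 L/s.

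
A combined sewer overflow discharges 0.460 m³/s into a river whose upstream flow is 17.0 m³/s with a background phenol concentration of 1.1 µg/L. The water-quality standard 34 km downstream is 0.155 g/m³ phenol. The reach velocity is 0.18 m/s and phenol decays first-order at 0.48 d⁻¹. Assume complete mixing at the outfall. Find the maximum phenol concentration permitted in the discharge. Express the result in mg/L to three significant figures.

1.1 µg/L = 0.0011 mg/L.
Travel time to the compliance point: t = 3.4e+04/0.18 = 1.889e+05 s = 2.186 d; decay factor exp(−0.48·2.186) = 0.3502.
So the concentration just after mixing may be at most 0.155/0.3502 = 0.4427 mg/L.
Mass balance: 0.4427·17.46 = 0.46·Cₑ + 17·0.0011.
Cₑ = (7.729 − 0.0187) / 0.46 = 16.76 mg/L.

16.8 mg/L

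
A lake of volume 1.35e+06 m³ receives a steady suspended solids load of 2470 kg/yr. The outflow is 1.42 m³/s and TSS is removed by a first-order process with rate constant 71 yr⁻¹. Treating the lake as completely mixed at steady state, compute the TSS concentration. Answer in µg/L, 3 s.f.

Outflow Q = 1.42 m³/s × 3.156e+07 s/yr = 4.481e+07 m³/yr.
Steady-state CSTR mass balance: W = Q·C + k·V·C, so C = W/(Q + kV).
Q + kV = 4.481e+07 + 71·1.35e+06 = 1.407e+08 m³/yr.
C = 2470/1.407e+08 = 1.756e-05 kg/m³ = 0.01756 mg/L = 17.56 µg/L.

17.6 µg/L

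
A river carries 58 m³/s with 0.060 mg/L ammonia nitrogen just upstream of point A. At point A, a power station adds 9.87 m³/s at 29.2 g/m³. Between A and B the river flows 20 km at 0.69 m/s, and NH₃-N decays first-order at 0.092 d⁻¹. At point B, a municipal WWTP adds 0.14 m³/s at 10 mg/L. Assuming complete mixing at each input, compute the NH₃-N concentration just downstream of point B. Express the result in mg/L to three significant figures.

4.18 mg/L

After input A: C = (58·0.06 + 9.87·29.2) / 67.87 = 4.298 mg/L.
Over the 20 km reach to input B (t = 2.899e+04 s = 0.3355 d), decay gives C = 4.298·exp(−0.092·0.3355) = 4.167 mg/L.
After input B: C = (67.87·4.167 + 0.14·10) / 68.01 = 4.179 mg/L.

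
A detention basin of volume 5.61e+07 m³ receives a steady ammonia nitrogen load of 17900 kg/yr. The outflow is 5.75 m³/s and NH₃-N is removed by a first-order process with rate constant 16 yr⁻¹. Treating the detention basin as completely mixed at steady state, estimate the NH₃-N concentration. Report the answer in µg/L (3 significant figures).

16.6 µg/L

Outflow Q = 5.75 m³/s × 3.156e+07 s/yr = 1.815e+08 m³/yr.
Steady-state CSTR mass balance: W = Q·C + k·V·C, so C = W/(Q + kV).
Q + kV = 1.815e+08 + 16·5.61e+07 = 1.079e+09 m³/yr.
C = 17900/1.079e+09 = 1.659e-05 kg/m³ = 0.01659 mg/L = 16.59 µg/L.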